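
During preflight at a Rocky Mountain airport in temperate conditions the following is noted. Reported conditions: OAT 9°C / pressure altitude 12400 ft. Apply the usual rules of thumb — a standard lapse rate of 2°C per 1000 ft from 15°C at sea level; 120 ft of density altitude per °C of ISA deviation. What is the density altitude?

ISA temperature at 12400 ft = 15 − 2 × (12400/1000) = -9.8°C.
ISA deviation = 9 − (-9.8) = +18.8°C.
Density altitude = 12400 + 120 × (18.8) = 12400 + (+2256) = 14656 ft.

14656 ft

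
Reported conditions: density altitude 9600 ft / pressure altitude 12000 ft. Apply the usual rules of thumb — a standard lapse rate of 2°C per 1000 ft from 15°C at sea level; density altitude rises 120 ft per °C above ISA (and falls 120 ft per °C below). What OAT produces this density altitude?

-29°C

Density altitude − pressure altitude = 9600 − 12000 = -2400 ft.
At 120 ft/°C that is an ISA deviation of -2400/120 = -20°C.
ISA temperature at 12000 ft = 15 − 2 × (12000/1000) = -9°C.
OAT = ISA + deviation = -9 + (-20) = -29°C.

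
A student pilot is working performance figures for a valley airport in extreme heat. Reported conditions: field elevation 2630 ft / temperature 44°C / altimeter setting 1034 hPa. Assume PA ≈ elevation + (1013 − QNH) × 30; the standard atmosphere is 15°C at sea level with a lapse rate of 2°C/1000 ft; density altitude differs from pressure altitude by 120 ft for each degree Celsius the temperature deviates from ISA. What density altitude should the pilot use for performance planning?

Pressure altitude = 2630 + (1013 − 1034) × 30 = 2630 + (-630) = 2000 ft.
ISA temperature at 2000 ft = 15 − 2 × (2000/1000) = 11°C.
ISA deviation = 44 − 11 = +33°C.
Density altitude = 2000 + 120 × (33) = 5960 ft.

5960 ft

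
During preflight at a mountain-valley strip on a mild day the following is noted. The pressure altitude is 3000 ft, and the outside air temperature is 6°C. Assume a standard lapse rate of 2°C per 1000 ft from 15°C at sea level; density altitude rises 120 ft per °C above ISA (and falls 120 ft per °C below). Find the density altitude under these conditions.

ISA temperature at 3000 ft = 15 − 2 × (3000/1000) = 9°C.
ISA deviation = 6 − 9 = -3°C.
Density altitude = 3000 + 120 × (-3) = 3000 + (-360) = 2640 ft.

2640 ft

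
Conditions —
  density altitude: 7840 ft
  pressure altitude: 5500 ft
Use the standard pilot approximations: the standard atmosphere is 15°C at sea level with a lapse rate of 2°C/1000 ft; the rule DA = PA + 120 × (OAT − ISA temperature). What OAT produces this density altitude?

23.5°C

Density altitude − pressure altitude = 7840 − 5500 = +2340 ft.
At 120 ft/°C that is an ISA deviation of 2340/120 = +19.5°C.
ISA temperature at 5500 ft = 15 − 2 × (5500/1000) = 4°C.
OAT = ISA + deviation = 4 + (+19.5) = 23.5°C.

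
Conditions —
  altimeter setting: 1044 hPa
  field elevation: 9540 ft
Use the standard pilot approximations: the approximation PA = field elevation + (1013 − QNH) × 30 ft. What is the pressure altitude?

Pressure correction = (1013 − 1044) × 30 = -930 ft.
Pressure altitude = 9540 + (-930) = 8610 ft.

8610 ft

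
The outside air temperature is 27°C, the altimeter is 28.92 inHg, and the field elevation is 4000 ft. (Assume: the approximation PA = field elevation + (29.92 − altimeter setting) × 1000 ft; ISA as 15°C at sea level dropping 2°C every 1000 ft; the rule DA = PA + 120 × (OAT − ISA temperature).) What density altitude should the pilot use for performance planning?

7640 ft

Pressure altitude = 4000 + (29.92 − 28.92) × 1000 = 4000 + (+1000) = 5000 ft.
ISA temperature at 5000 ft = 15 − 2 × (5000/1000) = 5°C.
ISA deviation = 27 − 5 = +22°C.
Density altitude = 5000 + 120 × (22) = 7640 ft.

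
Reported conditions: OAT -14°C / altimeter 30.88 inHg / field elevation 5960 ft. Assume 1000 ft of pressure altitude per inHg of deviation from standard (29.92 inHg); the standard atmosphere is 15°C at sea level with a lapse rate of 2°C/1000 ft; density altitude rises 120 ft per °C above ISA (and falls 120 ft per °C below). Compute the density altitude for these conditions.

2720 ft

Pressure altitude = 5960 + (29.92 − 30.88) × 1000 = 5960 + (-960) = 5000 ft.
ISA temperature at 5000 ft = 15 − 2 × (5000/1000) = 5°C.
ISA deviation = -14 − 5 = -19°C.
Density altitude = 5000 + 120 × (-19) = 2720 ft.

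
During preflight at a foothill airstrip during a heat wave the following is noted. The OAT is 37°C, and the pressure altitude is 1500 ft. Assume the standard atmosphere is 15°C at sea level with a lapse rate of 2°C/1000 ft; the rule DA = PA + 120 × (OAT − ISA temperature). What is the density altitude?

4500 ft

ISA temperature at 1500 ft = 15 − 2 × (1500/1000) = 12°C.
ISA deviation = 37 − 12 = +25°C.
Density altitude = 1500 + 120 × (25) = 1500 + (+3000) = 4500 ft.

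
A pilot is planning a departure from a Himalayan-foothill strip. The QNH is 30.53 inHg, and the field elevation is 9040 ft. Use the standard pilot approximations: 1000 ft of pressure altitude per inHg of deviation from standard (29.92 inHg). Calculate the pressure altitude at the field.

Pressure correction = (29.92 − 30.53) × 1000 = -610 ft.
Pressure altitude = 9040 + (-610) = 8430 ft.

8430 ft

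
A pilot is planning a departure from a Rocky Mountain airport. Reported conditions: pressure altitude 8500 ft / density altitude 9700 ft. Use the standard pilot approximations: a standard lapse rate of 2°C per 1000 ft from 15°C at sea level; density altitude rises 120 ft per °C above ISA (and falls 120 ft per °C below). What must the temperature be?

8°C

Density altitude − pressure altitude = 9700 − 8500 = +1200 ft.
At 120 ft/°C that is an ISA deviation of 1200/120 = +10°C.
ISA temperature at 8500 ft = 15 − 2 × (8500/1000) = -2°C.
OAT = ISA + deviation = -2 + (+10) = 8°C.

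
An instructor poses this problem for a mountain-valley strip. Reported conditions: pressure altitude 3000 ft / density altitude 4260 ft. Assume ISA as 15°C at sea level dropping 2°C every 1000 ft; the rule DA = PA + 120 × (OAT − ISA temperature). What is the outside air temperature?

19.5°C

Density altitude − pressure altitude = 4260 − 3000 = +1260 ft.
At 120 ft/°C that is an ISA deviation of 1260/120 = +10.5°C.
ISA temperature at 3000 ft = 15 − 2 × (3000/1000) = 9°C.
OAT = ISA + deviation = 9 + (+10.5) = 19.5°C.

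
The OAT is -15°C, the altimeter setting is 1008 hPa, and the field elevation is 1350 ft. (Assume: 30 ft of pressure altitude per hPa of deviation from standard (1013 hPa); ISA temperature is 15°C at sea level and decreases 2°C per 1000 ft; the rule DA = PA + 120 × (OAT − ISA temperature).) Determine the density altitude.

Pressure altitude = 1350 + (1013 − 1008) × 30 = 1350 + (+150) = 1500 ft.
ISA temperature at 1500 ft = 15 − 2 × (1500/1000) = 12°C.
ISA deviation = -15 − 12 = -27°C.
Density altitude = 1500 + 120 × (-27) = -1740 ft.

-1740 ft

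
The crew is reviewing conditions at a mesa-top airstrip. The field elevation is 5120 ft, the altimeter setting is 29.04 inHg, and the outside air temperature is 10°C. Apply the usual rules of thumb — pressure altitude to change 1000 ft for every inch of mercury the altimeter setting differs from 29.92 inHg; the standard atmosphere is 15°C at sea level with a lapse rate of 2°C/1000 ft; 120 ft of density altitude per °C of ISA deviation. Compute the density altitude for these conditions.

6840 ft

Pressure altitude = 5120 + (29.92 − 29.04) × 1000 = 5120 + (+880) = 6000 ft.
ISA temperature at 6000 ft = 15 − 2 × (6000/1000) = 3°C.
ISA deviation = 10 − 3 = +7°C.
Density altitude = 6000 + 120 × (7) = 6840 ft.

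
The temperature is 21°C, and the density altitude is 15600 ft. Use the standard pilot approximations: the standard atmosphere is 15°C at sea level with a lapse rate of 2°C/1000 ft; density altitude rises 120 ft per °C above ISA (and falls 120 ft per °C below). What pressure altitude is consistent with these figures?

DA = PA + 120 × (OAT − (15 − 2·PA/1000)) = PA + 120·OAT − 1800 + 0.24·PA = 1.24·PA + 120·OAT − 1800.
So 1.24·PA = 15600 − 120 × 21 + 1800 = 14880.
PA = 14880 / 1.24 = 12000 ft.

12000 ft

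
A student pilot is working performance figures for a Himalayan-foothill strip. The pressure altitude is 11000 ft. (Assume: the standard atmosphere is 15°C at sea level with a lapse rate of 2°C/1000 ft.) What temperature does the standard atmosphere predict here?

-7°C

ISA temperature = 15 − 2 × (11000/1000) = 15 − 22 = -7°C.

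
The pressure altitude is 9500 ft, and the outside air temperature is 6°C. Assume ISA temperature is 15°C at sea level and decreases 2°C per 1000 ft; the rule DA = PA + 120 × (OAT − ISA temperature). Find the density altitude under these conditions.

ISA temperature at 9500 ft = 15 − 2 × (9500/1000) = -4°C.
ISA deviation = 6 − (-4) = +10°C.
Density altitude = 9500 + 120 × (10) = 9500 + (+1200) = 10700 ft.

10700 ft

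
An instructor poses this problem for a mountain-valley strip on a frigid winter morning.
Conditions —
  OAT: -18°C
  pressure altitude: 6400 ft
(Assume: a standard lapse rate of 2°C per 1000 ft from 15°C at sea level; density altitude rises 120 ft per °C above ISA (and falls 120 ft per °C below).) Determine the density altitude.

3976 ft

ISA temperature at 6400 ft = 15 − 2 × (6400/1000) = 2.2°C.
ISA deviation = -18 − 2.2 = -20.2°C.
Density altitude = 6400 + 120 × (-20.2) = 6400 + (-2424) = 3976 ft.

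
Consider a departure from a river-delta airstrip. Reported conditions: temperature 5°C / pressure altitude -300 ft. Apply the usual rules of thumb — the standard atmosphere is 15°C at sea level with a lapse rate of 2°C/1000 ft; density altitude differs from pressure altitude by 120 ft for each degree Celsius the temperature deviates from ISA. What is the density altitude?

-1572 ft

ISA temperature at -300 ft = 15 − 2 × (-300/1000) = 15.6°C.
ISA deviation = 5 − 15.6 = -10.6°C.
Density altitude = -300 + 120 × (-10.6) = -300 + (-1272) = -1572 ft.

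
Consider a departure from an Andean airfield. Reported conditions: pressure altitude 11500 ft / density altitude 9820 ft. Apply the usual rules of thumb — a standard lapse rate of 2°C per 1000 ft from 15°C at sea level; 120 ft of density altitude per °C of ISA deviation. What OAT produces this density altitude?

Density altitude − pressure altitude = 9820 − 11500 = -1680 ft.
At 120 ft/°C that is an ISA deviation of -1680/120 = -14°C.
ISA temperature at 11500 ft = 15 − 2 × (11500/1000) = -8°C.
OAT = ISA + deviation = -8 + (-14) = -22°C.

-22°C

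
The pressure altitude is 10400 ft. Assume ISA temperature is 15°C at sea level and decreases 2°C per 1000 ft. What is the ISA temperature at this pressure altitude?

-5.8°C

ISA temperature = 15 − 2 × (10400/1000) = 15 − 20.8 = -5.8°C.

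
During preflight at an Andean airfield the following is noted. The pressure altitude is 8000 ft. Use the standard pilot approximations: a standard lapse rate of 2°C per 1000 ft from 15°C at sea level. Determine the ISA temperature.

ISA temperature = 15 − 2 × (8000/1000) = 15 − 16 = -1°C.

-1°C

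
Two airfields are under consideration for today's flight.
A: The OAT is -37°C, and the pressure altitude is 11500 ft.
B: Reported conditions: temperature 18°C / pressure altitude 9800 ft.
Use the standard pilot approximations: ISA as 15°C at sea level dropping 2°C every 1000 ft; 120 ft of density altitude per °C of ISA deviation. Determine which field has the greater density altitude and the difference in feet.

B by 4492 ft

A: ISA temp = -8°C, deviation -29°C, DA = 11500 + 120 × (-29) = 8020 ft.
B: ISA temp = -4.6°C, deviation +22.6°C, DA = 9800 + 120 × 22.6 = 12512 ft.
B is higher by 12512 − 8020 = 4492 ft.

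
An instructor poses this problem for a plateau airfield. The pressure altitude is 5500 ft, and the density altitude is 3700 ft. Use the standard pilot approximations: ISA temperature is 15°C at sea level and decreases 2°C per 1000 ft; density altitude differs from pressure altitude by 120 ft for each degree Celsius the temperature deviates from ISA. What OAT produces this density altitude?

Density altitude − pressure altitude = 3700 − 5500 = -1800 ft.
At 120 ft/°C that is an ISA deviation of -1800/120 = -15°C.
ISA temperature at 5500 ft = 15 − 2 × (5500/1000) = 4°C.
OAT = ISA + deviation = 4 + (-15) = -11°C.

-11°C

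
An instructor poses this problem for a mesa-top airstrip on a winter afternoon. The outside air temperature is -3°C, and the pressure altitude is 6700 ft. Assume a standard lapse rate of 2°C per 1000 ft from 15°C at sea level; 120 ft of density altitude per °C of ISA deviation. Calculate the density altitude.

ISA temperature at 6700 ft = 15 − 2 × (6700/1000) = 1.6°C.
ISA deviation = -3 − 1.6 = -4.6°C.
Density altitude = 6700 + 120 × (-4.6) = 6700 + (-552) = 6148 ft.

6148 ft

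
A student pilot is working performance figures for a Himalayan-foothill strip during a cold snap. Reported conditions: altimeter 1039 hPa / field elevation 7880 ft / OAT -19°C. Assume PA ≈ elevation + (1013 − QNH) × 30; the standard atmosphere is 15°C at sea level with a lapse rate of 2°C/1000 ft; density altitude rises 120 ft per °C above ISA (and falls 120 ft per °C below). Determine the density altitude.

4724 ft

Pressure altitude = 7880 + (1013 − 1039) × 30 = 7880 + (-780) = 7100 ft.
ISA temperature at 7100 ft = 15 − 2 × (7100/1000) = 0.8°C.
ISA deviation = -19 − 0.8 = -19.8°C.
Density altitude = 7100 + 120 × (-19.8) = 4724 ft.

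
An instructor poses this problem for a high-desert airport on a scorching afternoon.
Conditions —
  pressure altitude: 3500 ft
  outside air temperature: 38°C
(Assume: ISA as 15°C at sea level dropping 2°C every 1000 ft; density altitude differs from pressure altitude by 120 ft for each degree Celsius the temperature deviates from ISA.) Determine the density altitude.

7100 ft

ISA temperature at 3500 ft = 15 − 2 × (3500/1000) = 8°C.
ISA deviation = 38 − 8 = +30°C.
Density altitude = 3500 + 120 × (30) = 3500 + (+3600) = 7100 ft.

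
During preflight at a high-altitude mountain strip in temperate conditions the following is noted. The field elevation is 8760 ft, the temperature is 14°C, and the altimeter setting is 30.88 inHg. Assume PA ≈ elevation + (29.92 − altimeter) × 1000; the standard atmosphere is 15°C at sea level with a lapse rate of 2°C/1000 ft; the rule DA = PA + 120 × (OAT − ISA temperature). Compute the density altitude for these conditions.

Pressure altitude = 8760 + (29.92 − 30.88) × 1000 = 8760 + (-960) = 7800 ft.
ISA temperature at 7800 ft = 15 − 2 × (7800/1000) = -0.6°C.
ISA deviation = 14 − (-0.6) = +14.6°C.
Density altitude = 7800 + 120 × (14.6) = 9552 ft.

9552 ft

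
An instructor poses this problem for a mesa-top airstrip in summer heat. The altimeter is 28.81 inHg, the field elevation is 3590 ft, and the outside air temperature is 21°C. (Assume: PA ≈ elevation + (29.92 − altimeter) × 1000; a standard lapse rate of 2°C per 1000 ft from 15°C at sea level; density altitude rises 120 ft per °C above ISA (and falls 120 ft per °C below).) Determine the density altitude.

6548 ft

Pressure altitude = 3590 + (29.92 − 28.81) × 1000 = 3590 + (+1110) = 4700 ft.
ISA temperature at 4700 ft = 15 − 2 × (4700/1000) = 5.6°C.
ISA deviation = 21 − 5.6 = +15.4°C.
Density altitude = 4700 + 120 × (15.4) = 6548 ft.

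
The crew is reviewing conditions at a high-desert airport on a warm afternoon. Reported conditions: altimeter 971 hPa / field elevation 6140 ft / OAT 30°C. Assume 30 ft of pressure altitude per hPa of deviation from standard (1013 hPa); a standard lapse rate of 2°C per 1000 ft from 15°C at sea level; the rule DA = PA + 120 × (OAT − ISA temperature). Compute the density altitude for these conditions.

Pressure altitude = 6140 + (1013 − 971) × 30 = 6140 + (+1260) = 7400 ft.
ISA temperature at 7400 ft = 15 − 2 × (7400/1000) = 0.2°C.
ISA deviation = 30 − 0.2 = +29.8°C.
Density altitude = 7400 + 120 × (29.8) = 10976 ft.

10976 ft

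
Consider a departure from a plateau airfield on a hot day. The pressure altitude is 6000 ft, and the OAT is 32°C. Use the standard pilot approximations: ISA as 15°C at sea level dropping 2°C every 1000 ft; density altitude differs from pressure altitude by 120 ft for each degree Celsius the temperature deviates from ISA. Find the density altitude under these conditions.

ISA temperature at 6000 ft = 15 − 2 × (6000/1000) = 3°C.
ISA deviation = 32 − 3 = +29°C.
Density altitude = 6000 + 120 × (29) = 6000 + (+3480) = 9480 ft.

9480 ft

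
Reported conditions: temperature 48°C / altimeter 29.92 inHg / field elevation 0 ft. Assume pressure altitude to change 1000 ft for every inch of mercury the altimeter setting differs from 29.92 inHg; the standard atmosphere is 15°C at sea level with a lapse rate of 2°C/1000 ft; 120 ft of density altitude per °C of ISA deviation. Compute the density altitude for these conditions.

Pressure altitude = 0 + (29.92 − 29.92) × 1000 = 0 + (0) = 0 ft.
ISA temperature at 0 ft = 15 − 2 × (0/1000) = 15°C.
ISA deviation = 48 − 15 = +33°C.
Density altitude = 0 + 120 × (33) = 3960 ft.

3960 ft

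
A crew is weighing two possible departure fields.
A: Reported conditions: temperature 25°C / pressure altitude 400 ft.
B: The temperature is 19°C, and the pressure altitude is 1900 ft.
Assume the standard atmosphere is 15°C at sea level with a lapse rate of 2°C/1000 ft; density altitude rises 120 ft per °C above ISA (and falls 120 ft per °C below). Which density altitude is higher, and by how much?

B by 1140 ft

A: ISA temp = 14.2°C, deviation +10.8°C, DA = 400 + 120 × 10.8 = 1696 ft.
B: ISA temp = 11.2°C, deviation +7.8°C, DA = 1900 + 120 × 7.8 = 2836 ft.
B is higher by 2836 − 1696 = 1140 ft.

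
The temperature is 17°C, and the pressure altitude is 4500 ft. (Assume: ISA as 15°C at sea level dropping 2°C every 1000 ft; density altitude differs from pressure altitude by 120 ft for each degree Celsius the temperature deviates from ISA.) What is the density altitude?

5820 ft

ISA temperature at 4500 ft = 15 − 2 × (4500/1000) = 6°C.
ISA deviation = 17 − 6 = +11°C.
Density altitude = 4500 + 120 × (11) = 4500 + (+1320) = 5820 ft.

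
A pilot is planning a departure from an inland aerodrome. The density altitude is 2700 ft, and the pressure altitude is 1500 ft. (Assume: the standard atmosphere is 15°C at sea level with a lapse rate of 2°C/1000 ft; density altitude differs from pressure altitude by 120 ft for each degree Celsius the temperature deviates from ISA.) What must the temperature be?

Density altitude − pressure altitude = 2700 − 1500 = +1200 ft.
At 120 ft/°C that is an ISA deviation of 1200/120 = +10°C.
ISA temperature at 1500 ft = 15 − 2 × (1500/1000) = 12°C.
OAT = ISA + deviation = 12 + (+10) = 22°C.

22°C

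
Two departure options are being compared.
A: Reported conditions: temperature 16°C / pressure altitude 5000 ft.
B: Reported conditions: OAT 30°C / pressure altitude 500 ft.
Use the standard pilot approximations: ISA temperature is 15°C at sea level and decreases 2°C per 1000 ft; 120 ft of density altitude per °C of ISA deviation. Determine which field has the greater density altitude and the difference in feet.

A: ISA temp = 5°C, deviation +11°C, DA = 5000 + 120 × 11 = 6320 ft.
B: ISA temp = 14°C, deviation +16°C, DA = 500 + 120 × 16 = 2420 ft.
A is higher by 6320 − 2420 = 3900 ft.

A by 3900 ft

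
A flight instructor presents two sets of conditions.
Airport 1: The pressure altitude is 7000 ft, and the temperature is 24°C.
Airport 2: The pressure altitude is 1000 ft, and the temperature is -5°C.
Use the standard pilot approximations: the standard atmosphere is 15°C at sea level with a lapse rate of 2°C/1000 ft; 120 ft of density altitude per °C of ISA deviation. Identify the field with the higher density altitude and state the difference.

Airport 1 by 10920 ft

Airport 1: ISA temp = 1°C, deviation +23°C, DA = 7000 + 120 × 23 = 9760 ft.
Airport 2: ISA temp = 13°C, deviation -18°C, DA = 1000 + 120 × (-18) = -1160 ft.
Airport 1 is higher by 9760 − (-1160) = 10920 ft.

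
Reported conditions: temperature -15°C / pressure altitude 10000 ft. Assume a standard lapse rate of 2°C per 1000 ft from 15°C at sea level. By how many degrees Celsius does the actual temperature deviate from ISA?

ISA-10°C

ISA temperature at 10000 ft = 15 − 2 × (10000/1000) = -5°C.
Deviation = OAT − ISA = -15 − (-5) = -10°C.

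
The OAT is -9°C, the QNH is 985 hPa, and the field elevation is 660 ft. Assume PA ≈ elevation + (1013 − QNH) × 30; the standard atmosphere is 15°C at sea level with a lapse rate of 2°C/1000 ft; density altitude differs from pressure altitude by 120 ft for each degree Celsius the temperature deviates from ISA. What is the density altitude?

-1020 ft

Pressure altitude = 660 + (1013 − 985) × 30 = 660 + (+840) = 1500 ft.
ISA temperature at 1500 ft = 15 − 2 × (1500/1000) = 12°C.
ISA deviation = -9 − 12 = -21°C.
Density altitude = 1500 + 120 × (-21) = -1020 ft.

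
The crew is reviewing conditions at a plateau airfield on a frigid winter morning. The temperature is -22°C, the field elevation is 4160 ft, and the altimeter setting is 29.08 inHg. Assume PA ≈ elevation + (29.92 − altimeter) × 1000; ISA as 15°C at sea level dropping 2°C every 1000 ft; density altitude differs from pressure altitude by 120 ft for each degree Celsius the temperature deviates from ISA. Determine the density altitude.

Pressure altitude = 4160 + (29.92 − 29.08) × 1000 = 4160 + (+840) = 5000 ft.
ISA temperature at 5000 ft = 15 − 2 × (5000/1000) = 5°C.
ISA deviation = -22 − 5 = -27°C.
Density altitude = 5000 + 120 × (-27) = 1760 ft.

1760 ft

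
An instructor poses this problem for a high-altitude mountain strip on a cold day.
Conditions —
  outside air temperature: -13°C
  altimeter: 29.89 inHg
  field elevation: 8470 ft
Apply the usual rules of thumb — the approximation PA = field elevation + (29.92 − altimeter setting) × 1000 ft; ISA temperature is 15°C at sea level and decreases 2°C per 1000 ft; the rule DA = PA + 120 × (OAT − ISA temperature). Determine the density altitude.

7180 ft

Pressure altitude = 8470 + (29.92 − 29.89) × 1000 = 8470 + (+30) = 8500 ft.
ISA temperature at 8500 ft = 15 − 2 × (8500/1000) = -2°C.
ISA deviation = -13 − (-2) = -11°C.
Density altitude = 8500 + 120 × (-11) = 7180 ft.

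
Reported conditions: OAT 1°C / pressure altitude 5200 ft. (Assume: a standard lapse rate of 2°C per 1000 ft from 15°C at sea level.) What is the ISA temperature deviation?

ISA-3.6°C

ISA temperature at 5200 ft = 15 − 2 × (5200/1000) = 4.6°C.
Deviation = OAT − ISA = 1 − 4.6 = -3.6°C.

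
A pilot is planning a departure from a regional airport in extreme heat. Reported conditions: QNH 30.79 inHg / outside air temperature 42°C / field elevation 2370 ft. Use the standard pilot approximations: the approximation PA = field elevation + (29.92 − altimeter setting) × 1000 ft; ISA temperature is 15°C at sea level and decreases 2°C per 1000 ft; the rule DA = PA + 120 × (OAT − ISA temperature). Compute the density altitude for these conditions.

Pressure altitude = 2370 + (29.92 − 30.79) × 1000 = 2370 + (-870) = 1500 ft.
ISA temperature at 1500 ft = 15 − 2 × (1500/1000) = 12°C.
ISA deviation = 42 − 12 = +30°C.
Density altitude = 1500 + 120 × (30) = 5100 ft.

5100 ft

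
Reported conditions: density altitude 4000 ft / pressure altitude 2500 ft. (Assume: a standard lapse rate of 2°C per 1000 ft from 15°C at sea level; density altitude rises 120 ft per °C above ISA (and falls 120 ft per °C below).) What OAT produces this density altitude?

22.5°C

Density altitude − pressure altitude = 4000 − 2500 = +1500 ft.
At 120 ft/°C that is an ISA deviation of 1500/120 = +12.5°C.
ISA temperature at 2500 ft = 15 − 2 × (2500/1000) = 10°C.
OAT = ISA + deviation = 10 + (+12.5) = 22.5°C.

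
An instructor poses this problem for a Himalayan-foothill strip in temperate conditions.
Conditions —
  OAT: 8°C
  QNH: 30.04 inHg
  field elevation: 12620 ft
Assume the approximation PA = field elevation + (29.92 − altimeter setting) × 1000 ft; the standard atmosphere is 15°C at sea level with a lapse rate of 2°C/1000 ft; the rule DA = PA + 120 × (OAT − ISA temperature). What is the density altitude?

14660 ft

Pressure altitude = 12620 + (29.92 − 30.04) × 1000 = 12620 + (-120) = 12500 ft.
ISA temperature at 12500 ft = 15 − 2 × (12500/1000) = -10°C.
ISA deviation = 8 − (-10) = +18°C.
Density altitude = 12500 + 120 × (18) = 14660 ft.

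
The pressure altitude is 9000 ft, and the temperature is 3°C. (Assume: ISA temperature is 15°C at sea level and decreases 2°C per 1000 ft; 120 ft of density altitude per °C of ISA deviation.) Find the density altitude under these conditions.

9720 ft

ISA temperature at 9000 ft = 15 − 2 × (9000/1000) = -3°C.
ISA deviation = 3 − (-3) = +6°C.
Density altitude = 9000 + 120 × (6) = 9000 + (+720) = 9720 ft.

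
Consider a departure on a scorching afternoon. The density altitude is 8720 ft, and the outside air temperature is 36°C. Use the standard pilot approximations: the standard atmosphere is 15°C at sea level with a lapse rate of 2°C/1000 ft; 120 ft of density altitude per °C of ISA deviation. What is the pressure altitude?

DA = PA + 120 × (OAT − (15 − 2·PA/1000)) = PA + 120·OAT − 1800 + 0.24·PA = 1.24·PA + 120·OAT − 1800.
So 1.24·PA = 8720 − 120 × 36 + 1800 = 6200.
PA = 6200 / 1.24 = 5000 ft.

5000 ft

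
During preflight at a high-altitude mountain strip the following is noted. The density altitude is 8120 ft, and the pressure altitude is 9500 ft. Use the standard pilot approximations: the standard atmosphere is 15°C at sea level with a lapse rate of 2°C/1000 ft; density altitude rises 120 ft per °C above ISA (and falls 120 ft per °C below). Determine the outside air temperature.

Density altitude − pressure altitude = 8120 − 9500 = -1380 ft.
At 120 ft/°C that is an ISA deviation of -1380/120 = -11.5°C.
ISA temperature at 9500 ft = 15 − 2 × (9500/1000) = -4°C.
OAT = ISA + deviation = -4 + (-11.5) = -15.5°C.

-15.5°C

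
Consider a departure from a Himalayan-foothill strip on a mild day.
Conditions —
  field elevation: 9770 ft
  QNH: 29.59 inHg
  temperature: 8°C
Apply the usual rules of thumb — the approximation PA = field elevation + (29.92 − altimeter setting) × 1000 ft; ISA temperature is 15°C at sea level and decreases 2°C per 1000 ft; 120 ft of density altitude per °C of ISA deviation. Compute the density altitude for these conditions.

11684 ft

Pressure altitude = 9770 + (29.92 − 29.59) × 1000 = 9770 + (+330) = 10100 ft.
ISA temperature at 10100 ft = 15 − 2 × (10100/1000) = -5.2°C.
ISA deviation = 8 − (-5.2) = +13.2°C.
Density altitude = 10100 + 120 × (13.2) = 11684 ft.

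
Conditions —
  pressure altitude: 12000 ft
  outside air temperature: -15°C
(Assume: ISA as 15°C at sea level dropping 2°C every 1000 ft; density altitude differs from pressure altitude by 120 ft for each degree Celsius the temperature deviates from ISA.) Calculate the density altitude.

11280 ft

ISA temperature at 12000 ft = 15 − 2 × (12000/1000) = -9°C.
ISA deviation = -15 − (-9) = -6°C.
Density altitude = 12000 + 120 × (-6) = 12000 + (-720) = 11280 ft.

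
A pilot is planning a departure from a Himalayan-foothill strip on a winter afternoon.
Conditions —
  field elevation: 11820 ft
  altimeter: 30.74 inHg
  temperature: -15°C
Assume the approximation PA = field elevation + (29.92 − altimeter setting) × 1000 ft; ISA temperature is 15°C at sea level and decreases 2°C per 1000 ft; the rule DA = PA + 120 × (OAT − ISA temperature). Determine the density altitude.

Pressure altitude = 11820 + (29.92 − 30.74) × 1000 = 11820 + (-820) = 11000 ft.
ISA temperature at 11000 ft = 15 − 2 × (11000/1000) = -7°C.
ISA deviation = -15 − (-7) = -8°C.
Density altitude = 11000 + 120 × (-8) = 10040 ft.

10040 ft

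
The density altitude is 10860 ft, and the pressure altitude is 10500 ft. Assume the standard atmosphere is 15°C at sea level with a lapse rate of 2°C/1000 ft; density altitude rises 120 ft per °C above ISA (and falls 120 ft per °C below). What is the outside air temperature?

-3°C

Density altitude − pressure altitude = 10860 − 10500 = +360 ft.
At 120 ft/°C that is an ISA deviation of 360/120 = +3°C.
ISA temperature at 10500 ft = 15 − 2 × (10500/1000) = -6°C.
OAT = ISA + deviation = -6 + (+3) = -3°C.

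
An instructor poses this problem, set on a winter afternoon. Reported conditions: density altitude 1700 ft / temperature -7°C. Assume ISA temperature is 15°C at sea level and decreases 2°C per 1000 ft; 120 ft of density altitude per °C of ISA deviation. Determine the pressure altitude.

DA = PA + 120 × (OAT − (15 − 2·PA/1000)) = PA + 120·OAT − 1800 + 0.24·PA = 1.24·PA + 120·OAT − 1800.
So 1.24·PA = 1700 − 120 × (-7) + 1800 = 4340.
PA = 4340 / 1.24 = 3500 ft.

3500 ft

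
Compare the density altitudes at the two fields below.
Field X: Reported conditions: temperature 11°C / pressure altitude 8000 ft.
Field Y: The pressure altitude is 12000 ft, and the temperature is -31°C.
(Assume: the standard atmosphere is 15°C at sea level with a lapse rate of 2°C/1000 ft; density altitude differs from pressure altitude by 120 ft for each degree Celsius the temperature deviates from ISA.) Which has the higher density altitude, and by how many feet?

Field X: ISA temp = -1°C, deviation +12°C, DA = 8000 + 120 × 12 = 9440 ft.
Field Y: ISA temp = -9°C, deviation -22°C, DA = 12000 + 120 × (-22) = 9360 ft.
Field X is higher by 9440 − 9360 = 80 ft.

Field X by 80 ft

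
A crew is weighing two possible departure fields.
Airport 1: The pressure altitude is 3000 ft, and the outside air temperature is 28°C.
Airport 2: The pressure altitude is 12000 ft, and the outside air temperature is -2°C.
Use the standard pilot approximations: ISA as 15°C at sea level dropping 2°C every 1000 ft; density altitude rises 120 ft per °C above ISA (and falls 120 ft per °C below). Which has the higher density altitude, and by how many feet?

Airport 1: ISA temp = 9°C, deviation +19°C, DA = 3000 + 120 × 19 = 5280 ft.
Airport 2: ISA temp = -9°C, deviation +7°C, DA = 12000 + 120 × 7 = 12840 ft.
Airport 2 is higher by 12840 − 5280 = 7560 ft.

Airport 2 by 7560 ft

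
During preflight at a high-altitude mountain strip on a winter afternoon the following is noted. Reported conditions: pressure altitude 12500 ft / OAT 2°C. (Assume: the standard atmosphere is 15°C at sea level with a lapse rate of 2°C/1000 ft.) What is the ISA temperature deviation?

ISA temperature at 12500 ft = 15 − 2 × (12500/1000) = -10°C.
Deviation = OAT − ISA = 2 − (-10) = +12°C.

ISA+12°C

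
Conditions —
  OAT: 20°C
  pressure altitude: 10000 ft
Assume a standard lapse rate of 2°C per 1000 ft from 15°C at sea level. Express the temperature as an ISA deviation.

ISA temperature at 10000 ft = 15 − 2 × (10000/1000) = -5°C.
Deviation = OAT − ISA = 20 − (-5) = +25°C.

ISA+25°C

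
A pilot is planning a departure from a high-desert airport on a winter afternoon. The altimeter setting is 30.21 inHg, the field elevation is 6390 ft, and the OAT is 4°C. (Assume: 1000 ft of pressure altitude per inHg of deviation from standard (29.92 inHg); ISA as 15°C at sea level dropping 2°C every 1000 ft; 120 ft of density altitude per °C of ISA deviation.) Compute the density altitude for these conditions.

6244 ft

Pressure altitude = 6390 + (29.92 − 30.21) × 1000 = 6390 + (-290) = 6100 ft.
ISA temperature at 6100 ft = 15 − 2 × (6100/1000) = 2.8°C.
ISA deviation = 4 − 2.8 = +1.2°C.
Density altitude = 6100 + 120 × (1.2) = 6244 ft.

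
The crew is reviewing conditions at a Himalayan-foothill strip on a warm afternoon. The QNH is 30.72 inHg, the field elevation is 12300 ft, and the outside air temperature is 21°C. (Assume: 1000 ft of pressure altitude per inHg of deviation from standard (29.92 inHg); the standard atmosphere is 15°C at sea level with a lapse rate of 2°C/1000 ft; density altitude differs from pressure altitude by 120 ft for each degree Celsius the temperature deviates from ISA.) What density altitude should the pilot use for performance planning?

14980 ft

Pressure altitude = 12300 + (29.92 − 30.72) × 1000 = 12300 + (-800) = 11500 ft.
ISA temperature at 11500 ft = 15 − 2 × (11500/1000) = -8°C.
ISA deviation = 21 − (-8) = +29°C.
Density altitude = 11500 + 120 × (29) = 14980 ft.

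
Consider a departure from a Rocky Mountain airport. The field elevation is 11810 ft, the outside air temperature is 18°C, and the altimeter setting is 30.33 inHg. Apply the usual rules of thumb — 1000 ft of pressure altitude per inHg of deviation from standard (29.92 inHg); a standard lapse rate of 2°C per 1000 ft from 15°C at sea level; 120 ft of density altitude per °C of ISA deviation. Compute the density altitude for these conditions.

14496 ft

Pressure altitude = 11810 + (29.92 − 30.33) × 1000 = 11810 + (-410) = 11400 ft.
ISA temperature at 11400 ft = 15 − 2 × (11400/1000) = -7.8°C.
ISA deviation = 18 − (-7.8) = +25.8°C.
Density altitude = 11400 + 120 × (25.8) = 14496 ft.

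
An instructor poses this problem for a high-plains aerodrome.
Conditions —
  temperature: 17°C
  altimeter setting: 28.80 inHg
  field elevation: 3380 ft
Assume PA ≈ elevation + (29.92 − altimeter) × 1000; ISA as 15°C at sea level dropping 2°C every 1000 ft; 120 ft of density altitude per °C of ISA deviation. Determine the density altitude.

5820 ft

Pressure altitude = 3380 + (29.92 − 28.80) × 1000 = 3380 + (+1120) = 4500 ft.
ISA temperature at 4500 ft = 15 − 2 × (4500/1000) = 6°C.
ISA deviation = 17 − 6 = +11°C.
Density altitude = 4500 + 120 × (11) = 5820 ft.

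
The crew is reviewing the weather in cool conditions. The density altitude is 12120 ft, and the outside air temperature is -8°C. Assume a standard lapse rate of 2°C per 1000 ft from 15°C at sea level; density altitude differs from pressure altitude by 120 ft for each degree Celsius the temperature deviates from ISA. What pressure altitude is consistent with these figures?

12000 ft

DA = PA + 120 × (OAT − (15 − 2·PA/1000)) = PA + 120·OAT − 1800 + 0.24·PA = 1.24·PA + 120·OAT − 1800.
So 1.24·PA = 12120 − 120 × (-8) + 1800 = 14880.
PA = 14880 / 1.24 = 12000 ft.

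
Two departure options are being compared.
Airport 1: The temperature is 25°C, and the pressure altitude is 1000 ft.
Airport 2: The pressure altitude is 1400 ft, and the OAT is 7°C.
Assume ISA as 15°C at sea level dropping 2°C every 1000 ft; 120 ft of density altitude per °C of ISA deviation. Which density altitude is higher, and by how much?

Airport 1: ISA temp = 13°C, deviation +12°C, DA = 1000 + 120 × 12 = 2440 ft.
Airport 2: ISA temp = 12.2°C, deviation -5.2°C, DA = 1400 + 120 × (-5.2) = 776 ft.
Airport 1 is higher by 2440 − 776 = 1664 ft.

Airport 1 by 1664 ft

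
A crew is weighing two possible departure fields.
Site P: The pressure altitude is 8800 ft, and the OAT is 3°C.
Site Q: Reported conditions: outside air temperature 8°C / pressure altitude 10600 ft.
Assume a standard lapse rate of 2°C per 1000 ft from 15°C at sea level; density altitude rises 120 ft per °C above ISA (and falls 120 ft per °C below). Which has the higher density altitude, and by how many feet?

Site Q by 2832 ft

Site P: ISA temp = -2.6°C, deviation +5.6°C, DA = 8800 + 120 × 5.6 = 9472 ft.
Site Q: ISA temp = -6.2°C, deviation +14.2°C, DA = 10600 + 120 × 14.2 = 12304 ft.
Site Q is higher by 12304 − 9472 = 2832 ft.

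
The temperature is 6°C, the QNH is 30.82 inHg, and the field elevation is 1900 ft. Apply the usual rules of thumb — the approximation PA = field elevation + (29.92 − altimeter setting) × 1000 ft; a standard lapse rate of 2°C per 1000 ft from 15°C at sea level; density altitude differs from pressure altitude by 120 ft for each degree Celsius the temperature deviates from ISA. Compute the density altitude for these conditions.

160 ft

Pressure altitude = 1900 + (29.92 − 30.82) × 1000 = 1900 + (-900) = 1000 ft.
ISA temperature at 1000 ft = 15 − 2 × (1000/1000) = 13°C.
ISA deviation = 6 − 13 = -7°C.
Density altitude = 1000 + 120 × (-7) = 160 ft.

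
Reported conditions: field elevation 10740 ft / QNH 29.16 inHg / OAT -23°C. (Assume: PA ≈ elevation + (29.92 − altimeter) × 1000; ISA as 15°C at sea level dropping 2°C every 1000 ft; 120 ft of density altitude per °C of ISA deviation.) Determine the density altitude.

9700 ft

Pressure altitude = 10740 + (29.92 − 29.16) × 1000 = 10740 + (+760) = 11500 ft.
ISA temperature at 11500 ft = 15 − 2 × (11500/1000) = -8°C.
ISA deviation = -23 − (-8) = -15°C.
Density altitude = 11500 + 120 × (-15) = 9700 ft.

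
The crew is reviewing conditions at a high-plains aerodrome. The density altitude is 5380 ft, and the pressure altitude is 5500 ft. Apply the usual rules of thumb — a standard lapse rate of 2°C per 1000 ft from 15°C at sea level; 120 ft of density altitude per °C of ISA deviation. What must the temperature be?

Density altitude − pressure altitude = 5380 − 5500 = -120 ft.
At 120 ft/°C that is an ISA deviation of -120/120 = -1°C.
ISA temperature at 5500 ft = 15 − 2 × (5500/1000) = 4°C.
OAT = ISA + deviation = 4 + (-1) = 3°C.

3°C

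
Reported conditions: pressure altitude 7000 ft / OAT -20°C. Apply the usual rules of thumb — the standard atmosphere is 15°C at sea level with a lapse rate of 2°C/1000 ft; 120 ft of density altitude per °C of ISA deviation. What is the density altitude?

4480 ft

ISA temperature at 7000 ft = 15 − 2 × (7000/1000) = 1°C.
ISA deviation = -20 − 1 = -21°C.
Density altitude = 7000 + 120 × (-21) = 7000 + (-2520) = 4480 ft.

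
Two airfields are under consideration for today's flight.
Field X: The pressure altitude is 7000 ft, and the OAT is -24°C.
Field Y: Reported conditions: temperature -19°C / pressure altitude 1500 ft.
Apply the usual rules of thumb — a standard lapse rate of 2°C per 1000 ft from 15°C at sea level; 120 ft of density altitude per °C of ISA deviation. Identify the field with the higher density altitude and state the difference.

Field X by 6220 ft

Field X: ISA temp = 1°C, deviation -25°C, DA = 7000 + 120 × (-25) = 4000 ft.
Field Y: ISA temp = 12°C, deviation -31°C, DA = 1500 + 120 × (-31) = -2220 ft.
Field X is higher by 4000 − (-2220) = 6220 ft.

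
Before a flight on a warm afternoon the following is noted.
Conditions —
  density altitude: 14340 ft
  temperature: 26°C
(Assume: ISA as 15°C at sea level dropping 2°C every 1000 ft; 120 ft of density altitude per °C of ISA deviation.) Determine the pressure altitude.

DA = PA + 120 × (OAT − (15 − 2·PA/1000)) = PA + 120·OAT − 1800 + 0.24·PA = 1.24·PA + 120·OAT − 1800.
So 1.24·PA = 14340 − 120 × 26 + 1800 = 13020.
PA = 13020 / 1.24 = 10500 ft.

10500 ft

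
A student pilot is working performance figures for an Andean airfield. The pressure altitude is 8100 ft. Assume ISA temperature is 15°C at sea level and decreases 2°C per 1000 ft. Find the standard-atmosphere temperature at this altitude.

-1.2°C

ISA temperature = 15 − 2 × (8100/1000) = 15 − 16.2 = -1.2°C.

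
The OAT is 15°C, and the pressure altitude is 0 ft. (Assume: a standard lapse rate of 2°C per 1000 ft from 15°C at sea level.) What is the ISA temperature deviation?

ISA0°C

ISA temperature at 0 ft = 15 − 2 × (0/1000) = 15°C.
Deviation = OAT − ISA = 15 − 15 = 0°C.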